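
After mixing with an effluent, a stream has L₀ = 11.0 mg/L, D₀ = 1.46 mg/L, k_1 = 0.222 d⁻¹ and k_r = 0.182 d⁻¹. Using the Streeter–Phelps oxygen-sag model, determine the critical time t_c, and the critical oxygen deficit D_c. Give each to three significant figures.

t_c ≈ 4.38 d; D_c ≈ 5.08 mg/L

At the critical point dD/dt = 0, so k_1 L₀ e^(−k_1 t) = k_r D. Substituting D(t) from the Streeter–Phelps equation and solving for t gives
t_c = ln[(k_r/k_1)(1 − D₀(k_r−k_1)/(k_1 L₀))] / (k_r−k_1).
Here k_r−k_1 = -0.04000 d⁻¹ and 1 − D₀(k_r−k_1)/(k_1 L₀) = 1 − 1.46×-0.04000/(0.222×11.0) = 1.024, so
t_c = ln(0.8198 × 1.024) / -0.04000 = -0.1750 / -0.04000 = 4.376 d.
D_c = (k_1/k_r) L₀ e^(−k_1 t_c) = (0.222/0.182) × 11.0 × e^(−0.222×4.376) = 1.220 × 11.0 × 0.3785 = 5.079 mg/L.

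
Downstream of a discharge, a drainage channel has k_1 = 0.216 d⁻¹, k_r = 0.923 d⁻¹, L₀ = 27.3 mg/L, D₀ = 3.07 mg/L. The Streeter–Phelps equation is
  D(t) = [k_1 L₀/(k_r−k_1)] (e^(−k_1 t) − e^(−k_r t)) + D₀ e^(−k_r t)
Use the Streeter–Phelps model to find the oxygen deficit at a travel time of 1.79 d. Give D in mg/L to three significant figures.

k_1 L₀/(k_r−k_1) = 0.216×27.3/(0.923−0.216) = 5.897/0.7070 = 8.341 mg/L.
e^(−k_1 t) = e^(−0.216×1.790) = 0.6793; e^(−k_r t) = e^(−0.923×1.790) = 0.1916.
D = 8.341 × (0.6793 − 0.1916) + 3.07 × 0.1916 = 4.068 + 0.5883 = 4.656 mg/L.

D ≈ 4.66 mg/L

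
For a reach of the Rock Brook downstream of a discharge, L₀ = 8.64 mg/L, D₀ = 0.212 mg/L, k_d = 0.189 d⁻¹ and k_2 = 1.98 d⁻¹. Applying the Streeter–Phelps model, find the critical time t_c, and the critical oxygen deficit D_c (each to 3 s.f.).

t_c ≈ 1.16 d; D_c ≈ 0.662 mg/L

t_c = [1/(k_2−k_d)] ln[(k_2/k_d)(1 − D₀(k_2−k_d)/(k_d L₀))]
= [1/(1.98−0.189)] ln[(1.98/0.189)(1 − 0.212×1.791/(0.189×8.64))]
= (1/1.791) ln[10.48 × 0.7675] = 0.5583 × ln(8.040) = 0.5583 × 2.084 = 1.164 d.
L(t_c) = L₀ e^(−k_d t_c) = 8.64 × 0.8025 = 6.934 mg/L, and at the critical point k_2 D_c = k_d L, so D_c = (0.189/1.98) × 6.934 = 0.6619 mg/L.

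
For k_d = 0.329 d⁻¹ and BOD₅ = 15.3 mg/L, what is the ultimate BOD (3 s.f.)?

L₀ ≈ 19.0 mg/L

BOD₅ = L₀(1 − e^(−5k_d)) ⇒ L₀ = BOD₅ / (1 − e^(−5×0.329))
= 15.3 / (1 − 0.1930) = 15.3 / 0.8070 = 18.96 mg/L.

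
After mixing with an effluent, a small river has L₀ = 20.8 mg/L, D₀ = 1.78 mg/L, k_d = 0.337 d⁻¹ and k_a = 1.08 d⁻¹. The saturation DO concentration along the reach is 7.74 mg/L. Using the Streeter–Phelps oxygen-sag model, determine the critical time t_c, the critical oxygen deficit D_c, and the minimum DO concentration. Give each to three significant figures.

t_c ≈ 1.29 d; D_c ≈ 4.21 mg/L; min DO ≈ 3.53 mg/L

At the critical point dD/dt = 0, so k_d L₀ e^(−k_d t) = k_a D. Substituting D(t) from the Streeter–Phelps equation and solving for t gives
t_c = ln[(k_a/k_d)(1 − D₀(k_a−k_d)/(k_d L₀))] / (k_a−k_d).
Here k_a−k_d = 0.7430 d⁻¹ and 1 − D₀(k_a−k_d)/(k_d L₀) = 1 − 1.78×0.7430/(0.337×20.8) = 0.8113, so
t_c = ln(3.205 × 0.8113) / 0.7430 = 0.9555 / 0.7430 = 1.286 d.
L(t_c) = L₀ e^(−k_d t_c) = 20.8 × 0.6483 = 13.48 mg/L, and at the critical point k_a D_c = k_d L, so D_c = (0.337/1.08) × 13.48 = 4.208 mg/L.
Minimum DO = C_s − D_c = 7.74 − 4.208 = 3.532 mg/L.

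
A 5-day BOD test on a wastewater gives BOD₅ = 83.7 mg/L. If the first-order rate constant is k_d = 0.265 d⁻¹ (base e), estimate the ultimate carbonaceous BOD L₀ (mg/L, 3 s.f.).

L₀ ≈ 114 mg/L

BOD₅ = L₀(1 − e^(−5k_d)) ⇒ L₀ = BOD₅ / (1 − e^(−5×0.265))
= 83.7 / (1 − 0.2658) = 83.7 / 0.7342 = 114.0 mg/L.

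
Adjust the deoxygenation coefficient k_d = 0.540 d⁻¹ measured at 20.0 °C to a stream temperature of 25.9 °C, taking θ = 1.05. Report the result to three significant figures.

k_d(T₂) = k_d(T₁) · θ^(T₂−T₁) = 0.540 × 1.05^(25.9−20.0)
= 0.540 × 1.05^5.90 = 0.540 × 1.334 = 0.7201 d⁻¹.

k_d ≈ 0.720 d⁻¹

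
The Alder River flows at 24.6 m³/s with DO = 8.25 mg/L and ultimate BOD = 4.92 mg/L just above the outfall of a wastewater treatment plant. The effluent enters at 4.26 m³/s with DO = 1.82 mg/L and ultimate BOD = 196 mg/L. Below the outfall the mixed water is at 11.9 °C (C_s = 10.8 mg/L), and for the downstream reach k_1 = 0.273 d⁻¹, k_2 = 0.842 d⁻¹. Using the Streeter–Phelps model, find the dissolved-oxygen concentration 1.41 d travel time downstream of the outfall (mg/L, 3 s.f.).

DO ≈ 3.77 mg/L

Mixed DO = (24.6×8.25 + 4.26×1.82)/(24.6+4.26) = 210.7/28.86 = 7.301 mg/L.
Mixed L₀ = (24.6×4.92 + 4.26×196)/(28.86) = 956.0/28.86 = 33.13 mg/L.
Initial deficit D₀ = C_s − DO₀ = 10.8 − 7.301 = 3.499 mg/L.
D(1.41) = [0.273×33.13/(0.842−0.273)](e^(−0.273×1.41) − e^(−0.842×1.41)) + 3.499 e^(−0.842×1.41)
= 15.89 × (0.6805 − 0.3051) + 3.499 × 0.3051 = 7.034 mg/L.
DO = 10.8 − 7.034 = 3.766 mg/L.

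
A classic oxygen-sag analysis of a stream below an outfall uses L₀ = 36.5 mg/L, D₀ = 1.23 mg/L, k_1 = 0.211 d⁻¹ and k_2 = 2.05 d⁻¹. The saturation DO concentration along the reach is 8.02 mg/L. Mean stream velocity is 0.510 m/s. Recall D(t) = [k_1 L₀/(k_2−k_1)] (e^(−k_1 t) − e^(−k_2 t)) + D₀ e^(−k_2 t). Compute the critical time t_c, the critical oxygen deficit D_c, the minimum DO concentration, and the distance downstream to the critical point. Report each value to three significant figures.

At the critical point dD/dt = 0, so k_1 L₀ e^(−k_1 t) = k_2 D. Substituting D(t) from the Streeter–Phelps equation and solving for t gives
t_c = ln[(k_2/k_1)(1 − D₀(k_2−k_1)/(k_1 L₀))] / (k_2−k_1).
Here k_2−k_1 = 1.839 d⁻¹ and 1 − D₀(k_2−k_1)/(k_1 L₀) = 1 − 1.23×1.839/(0.211×36.5) = 0.7063, so
t_c = ln(9.716 × 0.7063) / 1.839 = 1.926 / 1.839 = 1.047 d.
D_c = (k_1/k_2) L₀ e^(−k_1 t_c) = (0.211/2.05) × 36.5 × e^(−0.211×1.047) = 0.1029 × 36.5 × 0.8017 = 3.012 mg/L.
Minimum DO = C_s − D_c = 8.02 − 3.012 = 5.008 mg/L.
x_c = v t_c = 0.510 m/s × 1.047 d × 86400 s/d = 46150 m ≈ 46.1 km.

t_c ≈ 1.05 d; D_c ≈ 3.01 mg/L; min DO ≈ 5.01 mg/L; x_c ≈ 46.1 km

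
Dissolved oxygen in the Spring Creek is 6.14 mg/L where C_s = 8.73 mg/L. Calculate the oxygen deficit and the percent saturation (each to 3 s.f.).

D ≈ 2.59 mg/L; 70.3 % saturation

D = C_s − C = 8.73 − 6.14 = 2.59 mg/L.
% saturation = 6.14/8.73 × 100 = 70.3 %.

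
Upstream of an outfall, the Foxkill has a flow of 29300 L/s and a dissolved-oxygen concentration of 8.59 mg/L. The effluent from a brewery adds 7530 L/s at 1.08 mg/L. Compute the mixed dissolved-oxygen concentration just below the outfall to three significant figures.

7.05 mg/L

Flow-weighted mixing: C = (Q_r C_r + Q_w C_w)/(Q_r + Q_w)
= (29300×8.59 + 7530×1.08)/(29300 + 7530) = 259800/36830 = 7.055 mg/L.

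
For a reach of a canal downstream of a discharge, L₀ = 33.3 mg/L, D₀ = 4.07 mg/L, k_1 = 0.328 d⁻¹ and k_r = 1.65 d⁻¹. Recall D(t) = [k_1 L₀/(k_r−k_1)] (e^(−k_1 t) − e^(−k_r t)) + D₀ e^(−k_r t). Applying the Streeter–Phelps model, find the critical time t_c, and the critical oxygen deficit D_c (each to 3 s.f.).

t_c = [1/(k_r−k_1)] ln[(k_r/k_1)(1 − D₀(k_r−k_1)/(k_1 L₀))]
= [1/(1.65−0.328)] ln[(1.65/0.328)(1 − 4.07×1.322/(0.328×33.3))]
= (1/1.322) ln[5.030 × 0.5074] = 0.7564 × ln(2.552) = 0.7564 × 0.9370 = 0.7088 d.
L(t_c) = L₀ e^(−k_1 t_c) = 33.3 × 0.7926 = 26.39 mg/L, and at the critical point k_r D_c = k_1 L, so D_c = (0.328/1.65) × 26.39 = 5.246 mg/L.

t_c ≈ 0.709 d; D_c ≈ 5.25 mg/L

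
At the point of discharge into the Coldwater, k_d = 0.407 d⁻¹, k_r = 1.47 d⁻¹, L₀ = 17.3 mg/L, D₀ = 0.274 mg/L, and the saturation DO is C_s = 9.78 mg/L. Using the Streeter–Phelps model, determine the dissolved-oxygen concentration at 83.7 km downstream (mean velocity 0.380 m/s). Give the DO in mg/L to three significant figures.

DO ≈ 7.58 mg/L

Travel time t = x/v = 83.7 km / (0.380 m/s) = 83700 m / 0.380 m/s = 220300 s = 2.549 d.
k_d L₀/(k_r−k_d) = 0.407×17.3/(1.47−0.407) = 7.041/1.063 = 6.624 mg/L.
e^(−k_d t) = e^(−0.407×2.549) = 0.3543; e^(−k_r t) = e^(−1.47×2.549) = 0.02358.
D = 6.624 × (0.3543 − 0.02358) + 0.274 × 0.02358 = 2.191 + 0.006460 = 2.197 mg/L.
DO = C_s − D = 9.78 − 2.197 = 7.583 mg/L.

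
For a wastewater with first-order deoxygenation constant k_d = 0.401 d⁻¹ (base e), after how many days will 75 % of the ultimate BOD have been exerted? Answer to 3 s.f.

t ≈ 3.46 d

y/L₀ = 1 − e^(−k_d t) = 0.75 ⇒ e^(−k_d t) = 0.250
t = −ln(0.250) / 0.401 = 1.386 / 0.401 = 3.457 d.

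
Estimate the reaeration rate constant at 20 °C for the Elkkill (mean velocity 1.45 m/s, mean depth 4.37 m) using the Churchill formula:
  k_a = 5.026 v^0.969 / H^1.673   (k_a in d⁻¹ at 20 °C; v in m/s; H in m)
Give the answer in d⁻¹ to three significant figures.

k_a = 5.026 × 1.45^0.969 / 4.37^1.673 = 5.026 × 1.433 / 11.79 = 0.6110 d⁻¹.

k_a ≈ 0.611 d⁻¹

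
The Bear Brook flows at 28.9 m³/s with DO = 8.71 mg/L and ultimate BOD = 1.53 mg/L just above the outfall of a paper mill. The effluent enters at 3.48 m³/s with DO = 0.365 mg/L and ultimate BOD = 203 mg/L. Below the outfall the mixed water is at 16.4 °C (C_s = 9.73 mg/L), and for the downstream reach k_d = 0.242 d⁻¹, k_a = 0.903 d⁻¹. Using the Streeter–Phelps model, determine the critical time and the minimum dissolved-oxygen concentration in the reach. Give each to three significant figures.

Mixed DO = (28.9×8.71 + 3.48×0.365)/(28.9+3.48) = 253.0/32.38 = 7.813 mg/L.
Mixed L₀ = (28.9×1.53 + 3.48×203)/(32.38) = 750.7/32.38 = 23.18 mg/L.
Initial deficit D₀ = C_s − DO₀ = 9.73 − 7.813 = 1.917 mg/L.
t_c = (1/0.6610) ln[(0.903/0.242)(1 − 1.917×0.6610/(0.242×23.18))] = 1.513 × ln(2.889) = 1.605 d.
D_c = (0.242/0.903) × 23.18 × e^(−0.242×1.605) = 0.2680 × 23.18 × 0.6782 = 4.213 mg/L.
Minimum DO = 9.73 − 4.213 = 5.517 mg/L.

t_c ≈ 1.60 d; minimum DO ≈ 5.52 mg/L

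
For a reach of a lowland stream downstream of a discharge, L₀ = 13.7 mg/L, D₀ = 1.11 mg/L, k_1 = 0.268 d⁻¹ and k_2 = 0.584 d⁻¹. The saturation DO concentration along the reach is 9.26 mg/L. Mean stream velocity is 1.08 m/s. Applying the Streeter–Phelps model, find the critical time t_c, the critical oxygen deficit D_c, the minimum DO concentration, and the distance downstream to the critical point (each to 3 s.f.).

t_c = [1/(k_2−k_1)] ln[(k_2/k_1)(1 − D₀(k_2−k_1)/(k_1 L₀))]
= [1/(0.584−0.268)] ln[(0.584/0.268)(1 − 1.11×0.3160/(0.268×13.7))]
= (1/0.3160) ln[2.179 × 0.9045] = 3.165 × ln(1.971) = 3.165 × 0.6785 = 2.147 d.
D_c = (k_1/k_2) L₀ e^(−k_1 t_c) = (0.268/0.584) × 13.7 × e^(−0.268×2.147) = 0.4589 × 13.7 × 0.5625 = 3.536 mg/L.
Minimum DO = C_s − D_c = 9.26 − 3.536 = 5.724 mg/L.
x_c = v t_c = 1.08 m/s × 2.147 d × 86400 s/d = 200400 m ≈ 200 km.

t_c ≈ 2.15 d; D_c ≈ 3.54 mg/L; min DO ≈ 5.72 mg/L; x_c ≈ 200 km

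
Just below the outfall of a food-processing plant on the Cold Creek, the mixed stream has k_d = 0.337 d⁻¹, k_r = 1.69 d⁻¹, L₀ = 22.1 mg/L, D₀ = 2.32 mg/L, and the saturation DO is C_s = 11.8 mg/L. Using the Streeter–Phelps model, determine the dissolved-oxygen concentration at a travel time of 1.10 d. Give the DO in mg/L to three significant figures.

k_d L₀/(k_r−k_d) = 0.337×22.1/(1.69−0.337) = 7.448/1.353 = 5.505 mg/L.
e^(−k_d t) = e^(−0.337×1.100) = 0.6903; e^(−k_r t) = e^(−1.69×1.100) = 0.1558.
D = 5.505 × (0.6903 − 0.1558) + 2.32 × 0.1558 = 2.942 + 0.3615 = 3.303 mg/L.
DO = C_s − D = 11.8 − 3.303 = 8.497 mg/L.

DO ≈ 8.50 mg/L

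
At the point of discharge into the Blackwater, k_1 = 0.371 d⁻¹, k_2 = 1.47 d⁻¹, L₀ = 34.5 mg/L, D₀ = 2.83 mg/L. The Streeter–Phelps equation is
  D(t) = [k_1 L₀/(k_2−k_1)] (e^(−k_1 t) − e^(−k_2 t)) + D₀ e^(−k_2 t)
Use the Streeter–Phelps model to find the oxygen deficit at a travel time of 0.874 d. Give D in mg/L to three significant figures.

k_1 L₀/(k_2−k_1) = 0.371×34.5/(1.47−0.371) = 12.80/1.099 = 11.65 mg/L.
e^(−k_1 t) = e^(−0.371×0.8740) = 0.7231; e^(−k_2 t) = e^(−1.47×0.8740) = 0.2767.
D = 11.65 × (0.7231 − 0.2767) + 2.83 × 0.2767 = 5.198 + 0.7831 = 5.982 mg/L.

D ≈ 5.98 mg/L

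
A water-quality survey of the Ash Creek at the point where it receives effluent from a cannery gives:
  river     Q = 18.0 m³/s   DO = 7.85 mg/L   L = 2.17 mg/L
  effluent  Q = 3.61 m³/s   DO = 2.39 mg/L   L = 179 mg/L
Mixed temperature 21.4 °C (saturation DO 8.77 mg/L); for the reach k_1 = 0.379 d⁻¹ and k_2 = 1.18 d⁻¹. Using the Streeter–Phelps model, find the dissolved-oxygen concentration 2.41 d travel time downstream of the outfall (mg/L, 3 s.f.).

Mixed DO = (18.0×7.85 + 3.61×2.39)/(18.0+3.61) = 149.9/21.61 = 6.938 mg/L.
Mixed L₀ = (18.0×2.17 + 3.61×179)/(21.61) = 685.2/21.61 = 31.71 mg/L.
Initial deficit D₀ = C_s − DO₀ = 8.77 − 6.938 = 1.832 mg/L.
D(2.41) = [0.379×31.71/(1.18−0.379)](e^(−0.379×2.41) − e^(−1.18×2.41)) + 1.832 e^(−1.18×2.41)
= 15.00 × (0.4012 − 0.05820) + 1.832 × 0.05820 = 5.252 mg/L.
DO = 8.77 − 5.252 = 3.518 mg/L.

DO ≈ 3.52 mg/L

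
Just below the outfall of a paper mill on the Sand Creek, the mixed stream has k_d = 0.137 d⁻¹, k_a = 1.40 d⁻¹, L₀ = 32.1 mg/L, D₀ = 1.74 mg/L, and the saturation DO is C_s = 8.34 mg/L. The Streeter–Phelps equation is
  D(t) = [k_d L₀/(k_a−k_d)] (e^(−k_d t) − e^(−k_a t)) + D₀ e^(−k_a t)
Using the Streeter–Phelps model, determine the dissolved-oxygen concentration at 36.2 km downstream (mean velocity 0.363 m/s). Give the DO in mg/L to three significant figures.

Travel time t = x/v = 36.2 km / (0.363 m/s) = 36200 m / 0.363 m/s = 99720 s = 1.154 d.
k_d L₀/(k_a−k_d) = 0.137×32.1/(1.40−0.137) = 4.398/1.263 = 3.482 mg/L.
e^(−k_d t) = e^(−0.137×1.154) = 0.8537; e^(−k_a t) = e^(−1.40×1.154) = 0.1987.
D = 3.482 × (0.8537 − 0.1987) + 1.74 × 0.1987 = 2.281 + 0.3458 = 2.627 mg/L.
DO = C_s − D = 8.34 − 2.627 = 5.713 mg/L.

DO ≈ 5.71 mg/L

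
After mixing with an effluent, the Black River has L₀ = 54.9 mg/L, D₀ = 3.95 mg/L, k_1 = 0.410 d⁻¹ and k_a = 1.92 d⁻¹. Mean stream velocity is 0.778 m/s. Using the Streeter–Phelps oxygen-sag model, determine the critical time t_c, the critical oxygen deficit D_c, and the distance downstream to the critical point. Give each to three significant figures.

t_c ≈ 0.819 d; D_c ≈ 8.38 mg/L; x_c ≈ 55.0 km

t_c = [1/(k_a−k_1)] ln[(k_a/k_1)(1 − D₀(k_a−k_1)/(k_1 L₀))]
= [1/(1.92−0.410)] ln[(1.92/0.410)(1 − 3.95×1.510/(0.410×54.9))]
= (1/1.510) ln[4.683 × 0.7350] = 0.6623 × ln(3.442) = 0.6623 × 1.236 = 0.8186 d.
D_c = (k_1/k_a) L₀ e^(−k_1 t_c) = (0.410/1.92) × 54.9 × e^(−0.410×0.8186) = 0.2135 × 54.9 × 0.7149 = 8.381 mg/L.
x_c = v t_c = 0.778 m/s × 0.8186 d × 86400 s/d = 55020 m ≈ 55.0 km.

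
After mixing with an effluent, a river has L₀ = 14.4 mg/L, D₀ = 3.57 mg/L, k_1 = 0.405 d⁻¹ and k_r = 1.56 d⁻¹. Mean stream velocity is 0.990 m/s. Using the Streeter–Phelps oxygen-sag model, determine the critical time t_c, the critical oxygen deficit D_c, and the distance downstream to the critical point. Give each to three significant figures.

t_c ≈ 0.105 d; D_c ≈ 3.58 mg/L; x_c ≈ 8.95 km

At the critical point dD/dt = 0, so k_1 L₀ e^(−k_1 t) = k_r D. Substituting D(t) from the Streeter–Phelps equation and solving for t gives
t_c = ln[(k_r/k_1)(1 − D₀(k_r−k_1)/(k_1 L₀))] / (k_r−k_1).
Here k_r−k_1 = 1.155 d⁻¹ and 1 − D₀(k_r−k_1)/(k_1 L₀) = 1 − 3.57×1.155/(0.405×14.4) = 0.2930, so
t_c = ln(3.852 × 0.2930) / 1.155 = 0.1209 / 1.155 = 0.1047 d.
D_c = (k_1/k_r) L₀ e^(−k_1 t_c) = (0.405/1.56) × 14.4 × e^(−0.405×0.1047) = 0.2596 × 14.4 × 0.9585 = 3.583 mg/L.
x_c = v t_c = 0.990 m/s × 0.1047 d × 86400 s/d = 8953 m ≈ 8.95 km.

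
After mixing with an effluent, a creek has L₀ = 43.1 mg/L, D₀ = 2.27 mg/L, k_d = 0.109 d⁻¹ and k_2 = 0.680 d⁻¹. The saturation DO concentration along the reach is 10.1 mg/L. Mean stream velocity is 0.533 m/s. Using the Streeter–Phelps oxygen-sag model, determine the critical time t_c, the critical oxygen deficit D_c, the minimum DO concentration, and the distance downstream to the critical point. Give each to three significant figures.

With k_2/k_d = 6.239 and 1 − D₀(k_2−k_d)/(k_d L₀) = 0.7241,
t_c = ln(6.239 × 0.7241) / (0.680 − 0.109) = ln(4.517) / 0.5710 = 1.508/0.5710 = 2.641 d.
L(t_c) = L₀ e^(−k_d t_c) = 43.1 × 0.7499 = 32.32 mg/L, and at the critical point k_2 D_c = k_d L, so D_c = (0.109/0.680) × 32.32 = 5.181 mg/L.
Minimum DO = C_s − D_c = 10.1 − 5.181 = 4.919 mg/L.
x_c = v t_c = 0.533 m/s × 2.641 d × 86400 s/d = 121600 m ≈ 122 km.

t_c ≈ 2.64 d; D_c ≈ 5.18 mg/L; min DO ≈ 4.92 mg/L; x_c ≈ 122 km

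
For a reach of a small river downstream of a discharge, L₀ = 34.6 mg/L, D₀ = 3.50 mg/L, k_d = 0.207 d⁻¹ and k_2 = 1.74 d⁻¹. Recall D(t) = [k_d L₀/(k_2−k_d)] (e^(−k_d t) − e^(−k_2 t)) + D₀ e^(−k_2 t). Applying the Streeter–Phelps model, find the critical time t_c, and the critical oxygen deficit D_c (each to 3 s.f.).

t_c = [1/(k_2−k_d)] ln[(k_2/k_d)(1 − D₀(k_2−k_d)/(k_d L₀))]
= [1/(1.74−0.207)] ln[(1.74/0.207)(1 − 3.50×1.533/(0.207×34.6))]
= (1/1.533) ln[8.406 × 0.2509] = 0.6523 × ln(2.109) = 0.6523 × 0.7461 = 0.4867 d.
D_c = (k_d/k_2) L₀ e^(−k_d t_c) = (0.207/1.74) × 34.6 × e^(−0.207×0.4867) = 0.1190 × 34.6 × 0.9042 = 3.722 mg/L.

t_c ≈ 0.487 d; D_c ≈ 3.72 mg/L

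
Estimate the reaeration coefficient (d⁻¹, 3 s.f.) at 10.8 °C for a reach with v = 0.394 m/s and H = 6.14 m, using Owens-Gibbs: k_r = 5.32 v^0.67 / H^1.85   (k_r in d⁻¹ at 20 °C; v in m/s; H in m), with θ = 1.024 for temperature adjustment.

k_r ≈ 0.0798 d⁻¹

k_r(20) = 5.32 × 0.394^0.67 / 6.14^1.85 = 5.32 × 0.5358 / 28.72 = 0.09926 d⁻¹.
k_r(10.8) = 0.09926 × 1.024^(10.8−20) = 0.09926 × 0.8040 = 0.07980 d⁻¹.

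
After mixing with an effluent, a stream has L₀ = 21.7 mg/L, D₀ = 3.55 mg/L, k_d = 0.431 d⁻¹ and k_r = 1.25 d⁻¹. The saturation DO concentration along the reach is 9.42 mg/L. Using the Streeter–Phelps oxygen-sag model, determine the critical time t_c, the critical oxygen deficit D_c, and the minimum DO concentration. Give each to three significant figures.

With k_r/k_d = 2.900 and 1 − D₀(k_r−k_d)/(k_d L₀) = 0.6891,
t_c = ln(2.900 × 0.6891) / (1.25 − 0.431) = ln(1.999) / 0.8190 = 0.6925/0.8190 = 0.8455 d.
D_c = (k_d/k_r) L₀ e^(−k_d t_c) = (0.431/1.25) × 21.7 × e^(−0.431×0.8455) = 0.3448 × 21.7 × 0.6946 = 5.197 mg/L.
Minimum DO = C_s − D_c = 9.42 − 5.197 = 4.223 mg/L.

t_c ≈ 0.846 d; D_c ≈ 5.20 mg/L; min DO ≈ 4.22 mg/L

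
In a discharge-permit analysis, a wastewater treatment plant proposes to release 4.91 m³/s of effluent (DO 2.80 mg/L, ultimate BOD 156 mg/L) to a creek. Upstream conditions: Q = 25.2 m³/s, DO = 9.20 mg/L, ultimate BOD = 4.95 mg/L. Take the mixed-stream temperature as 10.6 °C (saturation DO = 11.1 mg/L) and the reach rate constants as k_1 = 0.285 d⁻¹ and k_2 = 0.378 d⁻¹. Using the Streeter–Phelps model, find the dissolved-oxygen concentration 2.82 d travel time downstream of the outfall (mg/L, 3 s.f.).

Mixed DO = (25.2×9.20 + 4.91×2.80)/(25.2+4.91) = 245.6/30.11 = 8.156 mg/L.
Mixed L₀ = (25.2×4.95 + 4.91×156)/(30.11) = 890.7/30.11 = 29.58 mg/L.
Initial deficit D₀ = C_s − DO₀ = 11.1 − 8.156 = 2.944 mg/L.
D(2.82) = [0.285×29.58/(0.378−0.285)](e^(−0.285×2.82) − e^(−0.378×2.82)) + 2.944 e^(−0.378×2.82)
= 90.65 × (0.4477 − 0.3444) + 2.944 × 0.3444 = 10.38 mg/L.
DO = 11.1 − 10.38 = 0.7243 mg/L.

DO ≈ 0.724 mg/L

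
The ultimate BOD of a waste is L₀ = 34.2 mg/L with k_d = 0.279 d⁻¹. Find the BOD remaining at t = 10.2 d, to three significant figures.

L ≈ 1.99 mg/L

L_t = L₀ e^(−k_d t) = 34.2 × e^(−0.279×10.2) = 34.2 × 0.05809 = 1.987 mg/L.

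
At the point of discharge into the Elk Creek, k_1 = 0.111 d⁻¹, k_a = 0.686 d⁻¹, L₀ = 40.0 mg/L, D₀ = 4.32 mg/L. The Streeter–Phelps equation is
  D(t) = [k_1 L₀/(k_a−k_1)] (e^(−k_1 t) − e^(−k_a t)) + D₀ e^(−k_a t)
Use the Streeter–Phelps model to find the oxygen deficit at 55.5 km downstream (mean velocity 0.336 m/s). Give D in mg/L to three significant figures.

D ≈ 5.33 mg/L

Travel time t = x/v = 55.5 km / (0.336 m/s) = 55500 m / 0.336 m/s = 165200 s = 1.912 d.
k_1 L₀/(k_a−k_1) = 0.111×40.0/(0.686−0.111) = 4.440/0.5750 = 7.722 mg/L.
e^(−k_1 t) = e^(−0.111×1.912) = 0.8088; e^(−k_a t) = e^(−0.686×1.912) = 0.2694.
D = 7.722 × (0.8088 − 0.2694) + 4.32 × 0.2694 = 4.165 + 1.164 = 5.329 mg/L.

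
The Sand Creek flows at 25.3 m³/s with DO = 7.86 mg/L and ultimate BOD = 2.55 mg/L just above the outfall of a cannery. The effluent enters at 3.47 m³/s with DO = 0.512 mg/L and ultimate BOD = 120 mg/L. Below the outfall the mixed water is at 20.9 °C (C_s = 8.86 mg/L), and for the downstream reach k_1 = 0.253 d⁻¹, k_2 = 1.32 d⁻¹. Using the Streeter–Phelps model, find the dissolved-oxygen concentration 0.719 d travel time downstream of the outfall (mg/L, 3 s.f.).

Mixed DO = (25.3×7.86 + 3.47×0.512)/(25.3+3.47) = 200.6/28.77 = 6.974 mg/L.
Mixed L₀ = (25.3×2.55 + 3.47×120)/(28.77) = 480.9/28.77 = 16.72 mg/L.
Initial deficit D₀ = C_s − DO₀ = 8.86 − 6.974 = 1.886 mg/L.
D(0.719) = [0.253×16.72/(1.32−0.253)](e^(−0.253×0.719) − e^(−1.32×0.719)) + 1.886 e^(−1.32×0.719)
= 3.964 × (0.8337 − 0.3871) + 1.886 × 0.3871 = 2.500 mg/L.
DO = 8.86 − 2.500 = 6.360 mg/L.

DO ≈ 6.36 mg/L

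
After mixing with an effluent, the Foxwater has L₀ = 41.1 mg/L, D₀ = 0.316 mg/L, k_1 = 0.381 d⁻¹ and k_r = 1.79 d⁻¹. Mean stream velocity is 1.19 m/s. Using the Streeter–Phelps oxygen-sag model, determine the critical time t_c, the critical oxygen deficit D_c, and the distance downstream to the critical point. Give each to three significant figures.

At the critical point dD/dt = 0, so k_1 L₀ e^(−k_1 t) = k_r D. Substituting D(t) from the Streeter–Phelps equation and solving for t gives
t_c = ln[(k_r/k_1)(1 − D₀(k_r−k_1)/(k_1 L₀))] / (k_r−k_1).
Here k_r−k_1 = 1.409 d⁻¹ and 1 − D₀(k_r−k_1)/(k_1 L₀) = 1 − 0.316×1.409/(0.381×41.1) = 0.9716, so
t_c = ln(4.698 × 0.9716) / 1.409 = 1.518 / 1.409 = 1.078 d.
D_c = (k_1/k_r) L₀ e^(−k_1 t_c) = (0.381/1.79) × 41.1 × e^(−0.381×1.078) = 0.2128 × 41.1 × 0.6633 = 5.802 mg/L.
x_c = v t_c = 1.19 m/s × 1.078 d × 86400 s/d = 110800 m ≈ 111 km.

t_c ≈ 1.08 d; D_c ≈ 5.80 mg/L; x_c ≈ 111 km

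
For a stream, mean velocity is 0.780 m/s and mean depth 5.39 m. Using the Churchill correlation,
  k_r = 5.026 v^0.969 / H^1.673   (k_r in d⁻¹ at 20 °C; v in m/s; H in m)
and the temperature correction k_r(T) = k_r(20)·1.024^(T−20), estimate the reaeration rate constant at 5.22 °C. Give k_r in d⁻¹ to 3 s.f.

k_r ≈ 0.166 d⁻¹

k_r(20) = 5.026 × 0.780^0.969 / 5.39^1.673 = 5.026 × 0.7860 / 16.75 = 0.2359 d⁻¹.
k_r(5.22) = 0.2359 × 1.024^(5.22−20) = 0.2359 × 0.7043 = 0.1661 d⁻¹.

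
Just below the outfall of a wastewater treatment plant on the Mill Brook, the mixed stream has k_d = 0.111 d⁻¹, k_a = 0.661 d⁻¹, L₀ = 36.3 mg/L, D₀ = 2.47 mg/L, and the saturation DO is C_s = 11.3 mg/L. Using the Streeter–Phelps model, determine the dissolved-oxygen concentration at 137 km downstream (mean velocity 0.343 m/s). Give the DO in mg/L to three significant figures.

DO ≈ 7.14 mg/L

Travel time t = x/v = 137 km / (0.343 m/s) = 137000 m / 0.343 m/s = 399400 s = 4.623 d.
k_d L₀/(k_a−k_d) = 0.111×36.3/(0.661−0.111) = 4.029/0.5500 = 7.326 mg/L.
e^(−k_d t) = e^(−0.111×4.623) = 0.5986; e^(−k_a t) = e^(−0.661×4.623) = 0.04709.
D = 7.326 × (0.5986 − 0.04709) + 2.47 × 0.04709 = 4.040 + 0.1163 = 4.157 mg/L.
DO = C_s − D = 11.3 − 4.157 = 7.143 mg/L.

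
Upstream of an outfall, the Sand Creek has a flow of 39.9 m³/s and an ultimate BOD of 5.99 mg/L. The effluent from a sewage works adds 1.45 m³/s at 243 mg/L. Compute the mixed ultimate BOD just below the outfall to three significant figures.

Flow-weighted mixing: C = (Q_r C_r + Q_w C_w)/(Q_r + Q_w)
= (39.9×5.99 + 1.45×243)/(39.9 + 1.45) = 591.4/41.35 = 14.30 mg/L.

14.3 mg/L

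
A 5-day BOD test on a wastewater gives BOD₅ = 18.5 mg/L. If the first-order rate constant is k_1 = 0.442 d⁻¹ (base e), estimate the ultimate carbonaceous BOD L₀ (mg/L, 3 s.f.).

BOD₅ = L₀(1 − e^(−5k_1)) ⇒ L₀ = BOD₅ / (1 − e^(−5×0.442))
= 18.5 / (1 − 0.1097) = 18.5 / 0.8903 = 20.78 mg/L.

L₀ ≈ 20.8 mg/L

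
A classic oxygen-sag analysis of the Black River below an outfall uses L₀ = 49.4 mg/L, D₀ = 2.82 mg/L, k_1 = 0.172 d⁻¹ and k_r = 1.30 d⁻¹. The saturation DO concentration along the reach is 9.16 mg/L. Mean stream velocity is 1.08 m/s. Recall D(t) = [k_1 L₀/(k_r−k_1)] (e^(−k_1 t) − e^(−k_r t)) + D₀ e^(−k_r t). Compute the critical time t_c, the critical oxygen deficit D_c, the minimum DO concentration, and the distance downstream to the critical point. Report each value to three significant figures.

t_c ≈ 1.38 d; D_c ≈ 5.16 mg/L; min DO ≈ 4.00 mg/L; x_c ≈ 129 km

t_c = [1/(k_r−k_1)] ln[(k_r/k_1)(1 − D₀(k_r−k_1)/(k_1 L₀))]
= [1/(1.30−0.172)] ln[(1.30/0.172)(1 − 2.82×1.128/(0.172×49.4))]
= (1/1.128) ln[7.558 × 0.6256] = 0.8865 × ln(4.729) = 0.8865 × 1.554 = 1.377 d.
L(t_c) = L₀ e^(−k_1 t_c) = 49.4 × 0.7891 = 38.98 mg/L, and at the critical point k_r D_c = k_1 L, so D_c = (0.172/1.30) × 38.98 = 5.157 mg/L.
Minimum DO = C_s − D_c = 9.16 − 5.157 = 4.003 mg/L.
x_c = v t_c = 1.08 m/s × 1.377 d × 86400 s/d = 128500 m ≈ 129 km.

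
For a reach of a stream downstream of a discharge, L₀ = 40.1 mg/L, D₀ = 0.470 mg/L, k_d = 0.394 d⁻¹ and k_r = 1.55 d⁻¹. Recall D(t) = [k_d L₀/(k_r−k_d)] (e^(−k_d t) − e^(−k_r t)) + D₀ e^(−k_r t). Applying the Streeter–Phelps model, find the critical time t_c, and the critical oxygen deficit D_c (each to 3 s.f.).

t_c = [1/(k_r−k_d)] ln[(k_r/k_d)(1 − D₀(k_r−k_d)/(k_d L₀))]
= [1/(1.55−0.394)] ln[(1.55/0.394)(1 − 0.470×1.156/(0.394×40.1))]
= (1/1.156) ln[3.934 × 0.9656] = 0.8651 × ln(3.799) = 0.8651 × 1.335 = 1.155 d.
D_c = (k_d/k_r) L₀ e^(−k_d t_c) = (0.394/1.55) × 40.1 × e^(−0.394×1.155) = 0.2542 × 40.1 × 0.6345 = 6.468 mg/L.

t_c ≈ 1.15 d; D_c ≈ 6.47 mg/L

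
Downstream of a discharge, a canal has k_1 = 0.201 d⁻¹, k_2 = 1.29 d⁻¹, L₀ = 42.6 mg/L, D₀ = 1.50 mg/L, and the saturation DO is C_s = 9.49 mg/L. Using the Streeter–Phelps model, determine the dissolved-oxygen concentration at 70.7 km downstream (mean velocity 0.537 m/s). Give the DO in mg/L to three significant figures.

DO ≈ 4.59 mg/L

Travel time t = x/v = 70.7 km / (0.537 m/s) = 70700 m / 0.537 m/s = 131700 s = 1.524 d.
k_1 L₀/(k_2−k_1) = 0.201×42.6/(1.29−0.201) = 8.563/1.089 = 7.863 mg/L.
e^(−k_1 t) = e^(−0.201×1.524) = 0.7362; e^(−k_2 t) = e^(−1.29×1.524) = 0.1401.
D = 7.863 × (0.7362 − 0.1401) + 1.50 × 0.1401 = 4.687 + 0.2101 = 4.897 mg/L.
DO = C_s − D = 9.49 − 4.897 = 4.593 mg/L.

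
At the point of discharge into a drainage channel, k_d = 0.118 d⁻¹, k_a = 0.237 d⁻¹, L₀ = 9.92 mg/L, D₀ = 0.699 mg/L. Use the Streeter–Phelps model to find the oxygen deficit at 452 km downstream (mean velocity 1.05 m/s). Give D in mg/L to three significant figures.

Travel time t = x/v = 452 km / (1.05 m/s) = 452000 m / 1.05 m/s = 430500 s = 4.982 d.
k_d L₀/(k_a−k_d) = 0.118×9.92/(0.237−0.118) = 1.171/0.1190 = 9.837 mg/L.
e^(−k_d t) = e^(−0.118×4.982) = 0.5555; e^(−k_a t) = e^(−0.237×4.982) = 0.3070.
D = 9.837 × (0.5555 − 0.3070) + 0.699 × 0.3070 = 2.444 + 0.2146 = 2.659 mg/L.

D ≈ 2.66 mg/L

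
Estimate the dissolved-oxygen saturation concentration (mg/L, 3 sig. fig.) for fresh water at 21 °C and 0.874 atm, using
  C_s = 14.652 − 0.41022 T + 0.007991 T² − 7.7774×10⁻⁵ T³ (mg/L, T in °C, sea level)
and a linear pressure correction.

At sea level: C_s = 14.652 − 0.41022×21 + 0.007991×21² − 7.7774×10⁻⁵×21³ = 8.841 mg/L.
Pressure correction: C_s' = 8.841 × 0.874 = 7.727 mg/L.

C_s ≈ 7.73 mg/L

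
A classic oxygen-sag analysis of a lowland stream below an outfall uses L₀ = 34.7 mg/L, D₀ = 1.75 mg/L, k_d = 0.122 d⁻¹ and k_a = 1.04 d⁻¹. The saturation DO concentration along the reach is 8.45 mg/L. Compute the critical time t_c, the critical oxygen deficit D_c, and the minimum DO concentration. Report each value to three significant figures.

t_c ≈ 1.81 d; D_c ≈ 3.26 mg/L; min DO ≈ 5.19 mg/L

At the critical point dD/dt = 0, so k_d L₀ e^(−k_d t) = k_a D. Substituting D(t) from the Streeter–Phelps equation and solving for t gives
t_c = ln[(k_a/k_d)(1 − D₀(k_a−k_d)/(k_d L₀))] / (k_a−k_d).
Here k_a−k_d = 0.9180 d⁻¹ and 1 − D₀(k_a−k_d)/(k_d L₀) = 1 − 1.75×0.9180/(0.122×34.7) = 0.6205, so
t_c = ln(8.525 × 0.6205) / 0.9180 = 1.666 / 0.9180 = 1.815 d.
L(t_c) = L₀ e^(−k_d t_c) = 34.7 × 0.8014 = 27.81 mg/L, and at the critical point k_a D_c = k_d L, so D_c = (0.122/1.04) × 27.81 = 3.262 mg/L.
Minimum DO = C_s − D_c = 8.45 − 3.262 = 5.188 mg/L.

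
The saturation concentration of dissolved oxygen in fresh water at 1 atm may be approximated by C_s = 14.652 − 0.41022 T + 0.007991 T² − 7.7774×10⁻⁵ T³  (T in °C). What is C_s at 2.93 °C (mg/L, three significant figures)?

C_s = 14.652 − 0.41022×2.93 + 0.007991×2.93² − 7.7774×10⁻⁵×2.93³ = 13.52 mg/L.

C_s ≈ 13.5 mg/L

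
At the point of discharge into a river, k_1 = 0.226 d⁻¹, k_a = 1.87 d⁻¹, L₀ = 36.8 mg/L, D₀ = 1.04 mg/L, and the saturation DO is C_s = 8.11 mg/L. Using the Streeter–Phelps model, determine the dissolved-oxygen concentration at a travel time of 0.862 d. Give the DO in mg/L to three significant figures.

k_1 L₀/(k_a−k_1) = 0.226×36.8/(1.87−0.226) = 8.317/1.644 = 5.059 mg/L.
e^(−k_1 t) = e^(−0.226×0.8620) = 0.8230; e^(−k_a t) = e^(−1.87×0.8620) = 0.1995.
D = 5.059 × (0.8230 − 0.1995) + 1.04 × 0.1995 = 3.154 + 0.2075 = 3.362 mg/L.
DO = C_s − D = 8.11 − 3.362 = 4.748 mg/L.

DO ≈ 4.75 mg/L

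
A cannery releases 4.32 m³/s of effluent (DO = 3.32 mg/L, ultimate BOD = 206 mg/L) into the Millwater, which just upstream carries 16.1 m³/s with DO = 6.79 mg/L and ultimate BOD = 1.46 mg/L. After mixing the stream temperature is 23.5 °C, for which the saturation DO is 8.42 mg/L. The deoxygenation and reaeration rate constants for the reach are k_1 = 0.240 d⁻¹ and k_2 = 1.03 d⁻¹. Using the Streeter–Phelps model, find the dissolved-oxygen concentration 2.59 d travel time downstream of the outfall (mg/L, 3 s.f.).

Mixed DO = (16.1×6.79 + 4.32×3.32)/(16.1+4.32) = 123.7/20.42 = 6.056 mg/L.
Mixed L₀ = (16.1×1.46 + 4.32×206)/(20.42) = 913.4/20.42 = 44.73 mg/L.
Initial deficit D₀ = C_s − DO₀ = 8.42 − 6.056 = 2.364 mg/L.
D(2.59) = [0.240×44.73/(1.03−0.240)](e^(−0.240×2.59) − e^(−1.03×2.59)) + 2.364 e^(−1.03×2.59)
= 13.59 × (0.5371 − 0.06941) + 2.364 × 0.06941 = 6.520 mg/L.
DO = 8.42 − 6.520 = 1.900 mg/L.

DO ≈ 1.90 mg/L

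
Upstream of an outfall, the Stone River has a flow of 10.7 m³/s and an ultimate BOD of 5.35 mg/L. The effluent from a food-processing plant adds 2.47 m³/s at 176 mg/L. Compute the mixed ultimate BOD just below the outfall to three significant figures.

37.4 mg/L

Flow-weighted mixing: C = (Q_r C_r + Q_w C_w)/(Q_r + Q_w)
= (10.7×5.35 + 2.47×176)/(10.7 + 2.47) = 492.0/13.17 = 37.35 mg/L.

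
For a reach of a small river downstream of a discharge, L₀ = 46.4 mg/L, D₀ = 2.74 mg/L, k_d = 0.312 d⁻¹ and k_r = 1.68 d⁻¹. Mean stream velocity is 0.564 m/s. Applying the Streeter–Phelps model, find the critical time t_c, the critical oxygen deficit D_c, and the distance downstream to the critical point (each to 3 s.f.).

With k_r/k_d = 5.385 and 1 − D₀(k_r−k_d)/(k_d L₀) = 0.7411,
t_c = ln(5.385 × 0.7411) / (1.68 − 0.312) = ln(3.990) / 1.368 = 1.384/1.368 = 1.012 d.
D_c = (k_d/k_r) L₀ e^(−k_d t_c) = (0.312/1.68) × 46.4 × e^(−0.312×1.012) = 0.1857 × 46.4 × 0.7293 = 6.285 mg/L.
x_c = v t_c = 0.564 m/s × 1.012 d × 86400 s/d = 49300 m ≈ 49.3 km.

t_c ≈ 1.01 d; D_c ≈ 6.28 mg/L; x_c ≈ 49.3 km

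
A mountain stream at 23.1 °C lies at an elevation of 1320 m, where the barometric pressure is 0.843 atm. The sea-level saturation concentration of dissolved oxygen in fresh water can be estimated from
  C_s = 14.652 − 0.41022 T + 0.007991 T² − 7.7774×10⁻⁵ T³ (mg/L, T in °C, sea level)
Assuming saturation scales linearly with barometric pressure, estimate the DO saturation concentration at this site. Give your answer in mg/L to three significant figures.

C_s ≈ 7.15 mg/L

At sea level: C_s = 14.652 − 0.41022×23.1 + 0.007991×23.1² − 7.7774×10⁻⁵×23.1³ = 8.481 mg/L.
Pressure correction: C_s' = 8.481 × 0.843 = 7.150 mg/L.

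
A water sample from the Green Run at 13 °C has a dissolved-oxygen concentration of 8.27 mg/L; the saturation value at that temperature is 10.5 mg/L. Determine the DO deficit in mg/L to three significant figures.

D = C_s − C = 10.5 − 8.27 = 2.23 mg/L.

D ≈ 2.23 mg/L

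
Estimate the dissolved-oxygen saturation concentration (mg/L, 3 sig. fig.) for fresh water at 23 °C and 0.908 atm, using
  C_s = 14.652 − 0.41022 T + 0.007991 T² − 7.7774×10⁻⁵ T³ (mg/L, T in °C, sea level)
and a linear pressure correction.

C_s ≈ 7.72 mg/L

At sea level: C_s = 14.652 − 0.41022×23 + 0.007991×23² − 7.7774×10⁻⁵×23³ = 8.498 mg/L.
Pressure correction: C_s' = 8.498 × 0.908 = 7.716 mg/L.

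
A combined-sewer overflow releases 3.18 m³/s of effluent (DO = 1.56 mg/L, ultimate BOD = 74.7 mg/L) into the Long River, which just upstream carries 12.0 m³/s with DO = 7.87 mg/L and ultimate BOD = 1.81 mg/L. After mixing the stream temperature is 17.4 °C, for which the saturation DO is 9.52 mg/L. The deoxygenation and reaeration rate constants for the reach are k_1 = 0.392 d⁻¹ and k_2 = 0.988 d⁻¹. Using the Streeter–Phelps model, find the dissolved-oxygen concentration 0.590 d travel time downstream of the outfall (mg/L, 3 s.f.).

DO ≈ 5.22 mg/L

Mixed DO = (12.0×7.87 + 3.18×1.56)/(12.0+3.18) = 99.40/15.18 = 6.548 mg/L.
Mixed L₀ = (12.0×1.81 + 3.18×74.7)/(15.18) = 259.3/15.18 = 17.08 mg/L.
Initial deficit D₀ = C_s − DO₀ = 9.52 − 6.548 = 2.972 mg/L.
D(0.590) = [0.392×17.08/(0.988−0.392)](e^(−0.392×0.590) − e^(−0.988×0.590)) + 2.972 e^(−0.988×0.590)
= 11.23 × (0.7935 − 0.5583) + 2.972 × 0.5583 = 4.302 mg/L.
DO = 9.52 − 4.302 = 5.218 mg/L.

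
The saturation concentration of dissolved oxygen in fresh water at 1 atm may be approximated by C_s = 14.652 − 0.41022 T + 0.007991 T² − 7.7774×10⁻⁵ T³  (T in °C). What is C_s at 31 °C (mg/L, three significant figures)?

C_s = 14.652 − 0.41022×31 + 0.007991×31² − 7.7774×10⁻⁵×31³ = 7.298 mg/L.

C_s ≈ 7.30 mg/L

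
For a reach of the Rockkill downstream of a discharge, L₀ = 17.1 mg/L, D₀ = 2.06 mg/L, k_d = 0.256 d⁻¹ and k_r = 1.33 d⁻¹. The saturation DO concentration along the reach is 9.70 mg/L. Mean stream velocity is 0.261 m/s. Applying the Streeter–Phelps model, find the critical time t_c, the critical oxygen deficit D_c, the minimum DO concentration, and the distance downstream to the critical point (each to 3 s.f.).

At the critical point dD/dt = 0, so k_d L₀ e^(−k_d t) = k_r D. Substituting D(t) from the Streeter–Phelps equation and solving for t gives
t_c = ln[(k_r/k_d)(1 − D₀(k_r−k_d)/(k_d L₀))] / (k_r−k_d).
Here k_r−k_d = 1.074 d⁻¹ and 1 − D₀(k_r−k_d)/(k_d L₀) = 1 − 2.06×1.074/(0.256×17.1) = 0.4946, so
t_c = ln(5.195 × 0.4946) / 1.074 = 0.9438 / 1.074 = 0.8787 d.
D_c = (k_d/k_r) L₀ e^(−k_d t_c) = (0.256/1.33) × 17.1 × e^(−0.256×0.8787) = 0.1925 × 17.1 × 0.7986 = 2.628 mg/L.
Minimum DO = C_s − D_c = 9.70 − 2.628 = 7.072 mg/L.
x_c = v t_c = 0.261 m/s × 0.8787 d × 86400 s/d = 19820 m ≈ 19.8 km.

t_c ≈ 0.879 d; D_c ≈ 2.63 mg/L; min DO ≈ 7.07 mg/L; x_c ≈ 19.8 km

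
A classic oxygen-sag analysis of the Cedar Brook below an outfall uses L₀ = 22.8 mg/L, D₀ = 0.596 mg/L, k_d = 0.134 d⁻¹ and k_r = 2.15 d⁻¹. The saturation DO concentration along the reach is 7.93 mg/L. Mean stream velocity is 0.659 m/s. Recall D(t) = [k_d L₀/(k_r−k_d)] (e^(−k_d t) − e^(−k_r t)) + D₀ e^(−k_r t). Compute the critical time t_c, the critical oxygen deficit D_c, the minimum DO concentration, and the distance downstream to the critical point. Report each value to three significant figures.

t_c = [1/(k_r−k_d)] ln[(k_r/k_d)(1 − D₀(k_r−k_d)/(k_d L₀))]
= [1/(2.15−0.134)] ln[(2.15/0.134)(1 − 0.596×2.016/(0.134×22.8))]
= (1/2.016) ln[16.04 × 0.6067] = 0.4960 × ln(9.735) = 0.4960 × 2.276 = 1.129 d.
D_c = (k_d/k_r) L₀ e^(−k_d t_c) = (0.134/2.15) × 22.8 × e^(−0.134×1.129) = 0.06233 × 22.8 × 0.8596 = 1.222 mg/L.
Minimum DO = C_s − D_c = 7.93 − 1.222 = 6.708 mg/L.
x_c = v t_c = 0.659 m/s × 1.129 d × 86400 s/d = 64270 m ≈ 64.3 km.

t_c ≈ 1.13 d; D_c ≈ 1.22 mg/L; min DO ≈ 6.71 mg/L; x_c ≈ 64.3 km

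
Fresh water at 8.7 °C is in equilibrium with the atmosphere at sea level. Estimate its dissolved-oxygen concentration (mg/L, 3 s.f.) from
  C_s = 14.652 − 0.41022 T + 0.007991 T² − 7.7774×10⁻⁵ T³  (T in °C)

C_s = 14.652 − 0.41022×8.7 + 0.007991×8.7² − 7.7774×10⁻⁵×8.7³ = 11.64 mg/L.

C_s ≈ 11.6 mg/L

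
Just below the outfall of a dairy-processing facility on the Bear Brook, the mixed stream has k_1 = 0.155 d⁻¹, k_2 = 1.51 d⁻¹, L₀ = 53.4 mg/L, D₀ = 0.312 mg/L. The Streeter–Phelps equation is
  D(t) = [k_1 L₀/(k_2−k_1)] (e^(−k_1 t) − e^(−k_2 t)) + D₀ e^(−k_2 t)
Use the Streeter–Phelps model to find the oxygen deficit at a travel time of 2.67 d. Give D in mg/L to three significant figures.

k_1 L₀/(k_2−k_1) = 0.155×53.4/(1.51−0.155) = 8.277/1.355 = 6.108 mg/L.
e^(−k_1 t) = e^(−0.155×2.670) = 0.6611; e^(−k_2 t) = e^(−1.51×2.670) = 0.01774.
D = 6.108 × (0.6611 − 0.01774) + 0.312 × 0.01774 = 3.930 + 0.005536 = 3.935 mg/L.

D ≈ 3.94 mg/L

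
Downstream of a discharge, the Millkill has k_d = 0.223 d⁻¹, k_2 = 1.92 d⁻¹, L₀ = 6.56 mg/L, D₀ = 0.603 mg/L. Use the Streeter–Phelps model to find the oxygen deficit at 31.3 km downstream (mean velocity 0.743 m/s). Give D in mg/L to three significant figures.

Travel time t = x/v = 31.3 km / (0.743 m/s) = 31300 m / 0.743 m/s = 42130 s = 0.4876 d.
k_d L₀/(k_2−k_d) = 0.223×6.56/(1.92−0.223) = 1.463/1.697 = 0.8620 mg/L.
e^(−k_d t) = e^(−0.223×0.4876) = 0.8970; e^(−k_2 t) = e^(−1.92×0.4876) = 0.3921.
D = 0.8620 × (0.8970 − 0.3921) + 0.603 × 0.3921 = 0.4352 + 0.2365 = 0.6716 mg/L.

D ≈ 0.672 mg/L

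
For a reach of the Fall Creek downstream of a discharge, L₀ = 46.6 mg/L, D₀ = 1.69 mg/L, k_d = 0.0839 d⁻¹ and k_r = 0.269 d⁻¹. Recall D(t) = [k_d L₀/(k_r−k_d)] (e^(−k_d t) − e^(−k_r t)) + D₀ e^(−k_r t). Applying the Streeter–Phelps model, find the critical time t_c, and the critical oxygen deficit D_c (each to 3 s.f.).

t_c = [1/(k_r−k_d)] ln[(k_r/k_d)(1 − D₀(k_r−k_d)/(k_d L₀))]
= [1/(0.269−0.0839)] ln[(0.269/0.0839)(1 − 1.69×0.1851/(0.0839×46.6))]
= (1/0.1851) ln[3.206 × 0.9200] = 5.402 × ln(2.950) = 5.402 × 1.082 = 5.844 d.
L(t_c) = L₀ e^(−k_d t_c) = 46.6 × 0.6124 = 28.54 mg/L, and at the critical point k_r D_c = k_d L, so D_c = (0.0839/0.269) × 28.54 = 8.901 mg/L.

t_c ≈ 5.84 d; D_c ≈ 8.90 mg/L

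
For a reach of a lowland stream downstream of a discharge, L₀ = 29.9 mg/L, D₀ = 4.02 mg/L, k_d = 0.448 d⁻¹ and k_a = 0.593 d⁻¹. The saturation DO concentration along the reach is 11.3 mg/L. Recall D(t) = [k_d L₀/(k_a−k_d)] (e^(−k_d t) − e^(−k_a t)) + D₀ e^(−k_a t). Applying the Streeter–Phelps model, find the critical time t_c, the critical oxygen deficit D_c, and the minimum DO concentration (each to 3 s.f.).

At the critical point dD/dt = 0, so k_d L₀ e^(−k_d t) = k_a D. Substituting D(t) from the Streeter–Phelps equation and solving for t gives
t_c = ln[(k_a/k_d)(1 − D₀(k_a−k_d)/(k_d L₀))] / (k_a−k_d).
Here k_a−k_d = 0.1450 d⁻¹ and 1 − D₀(k_a−k_d)/(k_d L₀) = 1 − 4.02×0.1450/(0.448×29.9) = 0.9565, so
t_c = ln(1.324 × 0.9565) / 0.1450 = 0.2359 / 0.1450 = 1.627 d.
D_c = (k_d/k_a) L₀ e^(−k_d t_c) = (0.448/0.593) × 29.9 × e^(−0.448×1.627) = 0.7555 × 29.9 × 0.4824 = 10.90 mg/L.
Minimum DO = C_s − D_c = 11.3 − 10.90 = 0.4020 mg/L.

t_c ≈ 1.63 d; D_c ≈ 10.9 mg/L; min DO ≈ 0.402 mg/L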